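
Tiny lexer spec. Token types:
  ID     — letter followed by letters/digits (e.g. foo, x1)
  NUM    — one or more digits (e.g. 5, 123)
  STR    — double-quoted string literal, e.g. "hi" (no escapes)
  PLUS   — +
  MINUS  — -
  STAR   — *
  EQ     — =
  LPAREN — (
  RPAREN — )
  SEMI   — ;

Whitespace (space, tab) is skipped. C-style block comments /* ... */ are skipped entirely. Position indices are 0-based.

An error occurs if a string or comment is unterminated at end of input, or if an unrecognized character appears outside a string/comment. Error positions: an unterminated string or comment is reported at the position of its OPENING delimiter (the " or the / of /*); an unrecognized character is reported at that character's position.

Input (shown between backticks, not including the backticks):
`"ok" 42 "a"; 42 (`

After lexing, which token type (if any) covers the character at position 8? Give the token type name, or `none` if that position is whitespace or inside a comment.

Answer: STR

Derivation:
pos=0: enter STRING mode
pos=0: emit STR "ok" (now at pos=4)
pos=5: emit NUM '42' (now at pos=7)
pos=8: enter STRING mode
pos=8: emit STR "a" (now at pos=11)
pos=11: emit SEMI ';'
pos=13: emit NUM '42' (now at pos=15)
pos=16: emit LPAREN '('
DONE. 6 tokens: [STR, NUM, STR, SEMI, NUM, LPAREN]
Position 8: char is '"' -> STR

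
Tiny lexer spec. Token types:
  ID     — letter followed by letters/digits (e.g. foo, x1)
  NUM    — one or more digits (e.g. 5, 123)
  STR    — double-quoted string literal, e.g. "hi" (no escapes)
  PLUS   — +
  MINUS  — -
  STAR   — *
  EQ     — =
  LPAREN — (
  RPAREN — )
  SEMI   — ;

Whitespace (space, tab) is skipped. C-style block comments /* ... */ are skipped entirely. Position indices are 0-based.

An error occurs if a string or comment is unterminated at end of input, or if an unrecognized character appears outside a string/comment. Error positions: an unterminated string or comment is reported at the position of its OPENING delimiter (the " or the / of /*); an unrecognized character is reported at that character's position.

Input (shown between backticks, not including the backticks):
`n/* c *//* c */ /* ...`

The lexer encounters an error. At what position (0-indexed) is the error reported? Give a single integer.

pos=0: emit ID 'n' (now at pos=1)
pos=1: enter COMMENT mode (saw '/*')
exit COMMENT mode (now at pos=8)
pos=8: enter COMMENT mode (saw '/*')
exit COMMENT mode (now at pos=15)
pos=16: enter COMMENT mode (saw '/*')
pos=16: ERROR — unterminated comment (reached EOF)

Answer: 16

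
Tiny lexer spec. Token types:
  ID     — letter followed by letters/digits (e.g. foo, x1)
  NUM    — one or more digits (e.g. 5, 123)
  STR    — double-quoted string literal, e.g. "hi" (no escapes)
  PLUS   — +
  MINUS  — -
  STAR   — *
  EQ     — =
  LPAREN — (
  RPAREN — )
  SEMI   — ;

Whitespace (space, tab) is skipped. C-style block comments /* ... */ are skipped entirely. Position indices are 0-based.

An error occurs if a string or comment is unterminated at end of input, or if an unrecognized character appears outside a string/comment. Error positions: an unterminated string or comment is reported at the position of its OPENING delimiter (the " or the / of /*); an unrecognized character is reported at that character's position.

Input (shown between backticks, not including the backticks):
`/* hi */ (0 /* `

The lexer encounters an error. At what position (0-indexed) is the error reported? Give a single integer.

pos=0: enter COMMENT mode (saw '/*')
exit COMMENT mode (now at pos=8)
pos=9: emit LPAREN '('
pos=10: emit NUM '0' (now at pos=11)
pos=12: enter COMMENT mode (saw '/*')
pos=12: ERROR — unterminated comment (reached EOF)

Answer: 12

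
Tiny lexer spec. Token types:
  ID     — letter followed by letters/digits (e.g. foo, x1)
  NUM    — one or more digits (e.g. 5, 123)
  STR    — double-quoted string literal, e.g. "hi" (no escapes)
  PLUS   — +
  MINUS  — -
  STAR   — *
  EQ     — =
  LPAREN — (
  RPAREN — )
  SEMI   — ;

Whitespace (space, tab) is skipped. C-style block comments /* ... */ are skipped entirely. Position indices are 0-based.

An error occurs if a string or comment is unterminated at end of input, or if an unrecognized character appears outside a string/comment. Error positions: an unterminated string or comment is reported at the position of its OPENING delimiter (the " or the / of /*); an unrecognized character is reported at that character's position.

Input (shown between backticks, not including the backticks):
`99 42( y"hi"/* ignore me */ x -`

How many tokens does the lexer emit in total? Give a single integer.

pos=0: emit NUM '99' (now at pos=2)
pos=3: emit NUM '42' (now at pos=5)
pos=5: emit LPAREN '('
pos=7: emit ID 'y' (now at pos=8)
pos=8: enter STRING mode
pos=8: emit STR "hi" (now at pos=12)
pos=12: enter COMMENT mode (saw '/*')
exit COMMENT mode (now at pos=27)
pos=28: emit ID 'x' (now at pos=29)
pos=30: emit MINUS '-'
DONE. 7 tokens: [NUM, NUM, LPAREN, ID, STR, ID, MINUS]

Answer: 7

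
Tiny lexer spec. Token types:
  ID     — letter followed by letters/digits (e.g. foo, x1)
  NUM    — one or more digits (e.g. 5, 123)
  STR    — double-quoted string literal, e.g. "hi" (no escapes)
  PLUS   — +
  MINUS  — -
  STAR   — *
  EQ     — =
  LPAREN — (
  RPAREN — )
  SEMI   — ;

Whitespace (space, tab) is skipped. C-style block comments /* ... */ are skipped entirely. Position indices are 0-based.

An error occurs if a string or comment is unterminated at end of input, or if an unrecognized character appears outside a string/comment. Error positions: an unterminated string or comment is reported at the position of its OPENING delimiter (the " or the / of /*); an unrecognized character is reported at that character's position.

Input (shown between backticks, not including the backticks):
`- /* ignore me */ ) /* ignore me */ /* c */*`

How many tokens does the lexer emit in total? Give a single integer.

Answer: 3

Derivation:
pos=0: emit MINUS '-'
pos=2: enter COMMENT mode (saw '/*')
exit COMMENT mode (now at pos=17)
pos=18: emit RPAREN ')'
pos=20: enter COMMENT mode (saw '/*')
exit COMMENT mode (now at pos=35)
pos=36: enter COMMENT mode (saw '/*')
exit COMMENT mode (now at pos=43)
pos=43: emit STAR '*'
DONE. 3 tokens: [MINUS, RPAREN, STAR]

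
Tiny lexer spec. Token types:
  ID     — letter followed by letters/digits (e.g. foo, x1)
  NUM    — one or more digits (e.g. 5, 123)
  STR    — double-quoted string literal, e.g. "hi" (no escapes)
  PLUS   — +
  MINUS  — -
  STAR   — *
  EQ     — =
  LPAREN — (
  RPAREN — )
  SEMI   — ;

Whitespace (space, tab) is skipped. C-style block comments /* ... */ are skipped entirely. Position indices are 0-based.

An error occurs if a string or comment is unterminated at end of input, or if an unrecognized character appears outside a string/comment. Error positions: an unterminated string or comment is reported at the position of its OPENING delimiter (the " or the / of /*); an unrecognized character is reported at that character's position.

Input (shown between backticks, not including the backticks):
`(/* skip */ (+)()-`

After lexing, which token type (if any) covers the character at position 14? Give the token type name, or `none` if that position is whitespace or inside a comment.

pos=0: emit LPAREN '('
pos=1: enter COMMENT mode (saw '/*')
exit COMMENT mode (now at pos=11)
pos=12: emit LPAREN '('
pos=13: emit PLUS '+'
pos=14: emit RPAREN ')'
pos=15: emit LPAREN '('
pos=16: emit RPAREN ')'
pos=17: emit MINUS '-'
DONE. 7 tokens: [LPAREN, LPAREN, PLUS, RPAREN, LPAREN, RPAREN, MINUS]
Position 14: char is ')' -> RPAREN

Answer: RPAREN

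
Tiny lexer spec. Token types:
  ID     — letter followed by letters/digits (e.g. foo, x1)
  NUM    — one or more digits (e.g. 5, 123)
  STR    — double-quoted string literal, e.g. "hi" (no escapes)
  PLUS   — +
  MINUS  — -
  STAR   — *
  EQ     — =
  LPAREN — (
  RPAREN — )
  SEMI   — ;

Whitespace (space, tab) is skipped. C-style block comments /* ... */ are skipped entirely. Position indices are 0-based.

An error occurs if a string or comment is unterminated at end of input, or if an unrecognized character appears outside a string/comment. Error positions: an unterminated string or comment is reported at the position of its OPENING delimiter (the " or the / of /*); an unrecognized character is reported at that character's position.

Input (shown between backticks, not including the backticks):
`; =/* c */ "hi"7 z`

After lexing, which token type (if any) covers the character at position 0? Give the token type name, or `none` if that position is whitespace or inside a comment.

pos=0: emit SEMI ';'
pos=2: emit EQ '='
pos=3: enter COMMENT mode (saw '/*')
exit COMMENT mode (now at pos=10)
pos=11: enter STRING mode
pos=11: emit STR "hi" (now at pos=15)
pos=15: emit NUM '7' (now at pos=16)
pos=17: emit ID 'z' (now at pos=18)
DONE. 5 tokens: [SEMI, EQ, STR, NUM, ID]
Position 0: char is ';' -> SEMI

Answer: SEMI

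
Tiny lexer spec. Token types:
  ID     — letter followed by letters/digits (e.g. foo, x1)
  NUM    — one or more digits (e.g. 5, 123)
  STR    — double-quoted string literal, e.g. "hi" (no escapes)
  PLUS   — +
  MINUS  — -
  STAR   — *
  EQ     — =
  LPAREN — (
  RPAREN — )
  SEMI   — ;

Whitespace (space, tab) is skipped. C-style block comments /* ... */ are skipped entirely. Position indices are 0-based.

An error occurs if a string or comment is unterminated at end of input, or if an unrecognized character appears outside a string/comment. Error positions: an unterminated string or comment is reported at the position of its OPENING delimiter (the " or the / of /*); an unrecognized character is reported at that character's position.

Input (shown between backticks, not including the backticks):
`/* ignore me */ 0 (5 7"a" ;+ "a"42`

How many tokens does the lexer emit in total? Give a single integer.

Answer: 9

Derivation:
pos=0: enter COMMENT mode (saw '/*')
exit COMMENT mode (now at pos=15)
pos=16: emit NUM '0' (now at pos=17)
pos=18: emit LPAREN '('
pos=19: emit NUM '5' (now at pos=20)
pos=21: emit NUM '7' (now at pos=22)
pos=22: enter STRING mode
pos=22: emit STR "a" (now at pos=25)
pos=26: emit SEMI ';'
pos=27: emit PLUS '+'
pos=29: enter STRING mode
pos=29: emit STR "a" (now at pos=32)
pos=32: emit NUM '42' (now at pos=34)
DONE. 9 tokens: [NUM, LPAREN, NUM, NUM, STR, SEMI, PLUS, STR, NUM]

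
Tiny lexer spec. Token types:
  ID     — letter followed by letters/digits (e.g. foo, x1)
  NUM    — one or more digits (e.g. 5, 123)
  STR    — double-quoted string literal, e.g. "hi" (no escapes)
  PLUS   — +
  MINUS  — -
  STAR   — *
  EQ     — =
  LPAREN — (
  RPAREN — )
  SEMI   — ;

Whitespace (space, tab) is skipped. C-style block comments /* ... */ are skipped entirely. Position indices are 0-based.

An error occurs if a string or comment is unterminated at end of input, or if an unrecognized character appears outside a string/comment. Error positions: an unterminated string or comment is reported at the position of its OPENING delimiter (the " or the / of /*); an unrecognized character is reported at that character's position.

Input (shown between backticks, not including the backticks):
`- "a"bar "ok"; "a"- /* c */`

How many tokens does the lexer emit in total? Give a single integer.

pos=0: emit MINUS '-'
pos=2: enter STRING mode
pos=2: emit STR "a" (now at pos=5)
pos=5: emit ID 'bar' (now at pos=8)
pos=9: enter STRING mode
pos=9: emit STR "ok" (now at pos=13)
pos=13: emit SEMI ';'
pos=15: enter STRING mode
pos=15: emit STR "a" (now at pos=18)
pos=18: emit MINUS '-'
pos=20: enter COMMENT mode (saw '/*')
exit COMMENT mode (now at pos=27)
DONE. 7 tokens: [MINUS, STR, ID, STR, SEMI, STR, MINUS]

Answer: 7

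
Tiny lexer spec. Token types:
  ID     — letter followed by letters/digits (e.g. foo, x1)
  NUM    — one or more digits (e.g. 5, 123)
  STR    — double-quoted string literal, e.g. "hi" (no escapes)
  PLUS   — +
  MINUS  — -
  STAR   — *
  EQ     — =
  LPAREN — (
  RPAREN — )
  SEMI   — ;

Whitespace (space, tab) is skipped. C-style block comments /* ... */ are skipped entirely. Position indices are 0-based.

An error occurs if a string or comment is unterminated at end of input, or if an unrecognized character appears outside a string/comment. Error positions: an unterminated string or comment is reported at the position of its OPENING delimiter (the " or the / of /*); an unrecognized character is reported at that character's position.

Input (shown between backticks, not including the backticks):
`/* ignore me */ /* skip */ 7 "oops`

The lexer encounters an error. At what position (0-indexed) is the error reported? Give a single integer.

Answer: 29

Derivation:
pos=0: enter COMMENT mode (saw '/*')
exit COMMENT mode (now at pos=15)
pos=16: enter COMMENT mode (saw '/*')
exit COMMENT mode (now at pos=26)
pos=27: emit NUM '7' (now at pos=28)
pos=29: enter STRING mode
pos=29: ERROR — unterminated string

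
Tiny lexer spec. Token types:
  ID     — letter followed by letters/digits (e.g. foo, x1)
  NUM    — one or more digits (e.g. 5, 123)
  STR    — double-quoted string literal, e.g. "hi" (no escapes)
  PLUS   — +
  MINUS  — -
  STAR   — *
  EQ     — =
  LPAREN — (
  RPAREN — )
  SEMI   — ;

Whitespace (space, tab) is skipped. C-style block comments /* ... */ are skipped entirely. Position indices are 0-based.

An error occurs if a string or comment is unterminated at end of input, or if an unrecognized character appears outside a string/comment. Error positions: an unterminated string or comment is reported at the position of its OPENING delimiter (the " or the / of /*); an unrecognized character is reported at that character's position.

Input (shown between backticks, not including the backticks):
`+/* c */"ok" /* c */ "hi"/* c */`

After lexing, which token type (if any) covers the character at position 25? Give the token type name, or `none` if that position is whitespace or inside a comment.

Answer: none

Derivation:
pos=0: emit PLUS '+'
pos=1: enter COMMENT mode (saw '/*')
exit COMMENT mode (now at pos=8)
pos=8: enter STRING mode
pos=8: emit STR "ok" (now at pos=12)
pos=13: enter COMMENT mode (saw '/*')
exit COMMENT mode (now at pos=20)
pos=21: enter STRING mode
pos=21: emit STR "hi" (now at pos=25)
pos=25: enter COMMENT mode (saw '/*')
exit COMMENT mode (now at pos=32)
DONE. 3 tokens: [PLUS, STR, STR]
Position 25: char is '/' -> none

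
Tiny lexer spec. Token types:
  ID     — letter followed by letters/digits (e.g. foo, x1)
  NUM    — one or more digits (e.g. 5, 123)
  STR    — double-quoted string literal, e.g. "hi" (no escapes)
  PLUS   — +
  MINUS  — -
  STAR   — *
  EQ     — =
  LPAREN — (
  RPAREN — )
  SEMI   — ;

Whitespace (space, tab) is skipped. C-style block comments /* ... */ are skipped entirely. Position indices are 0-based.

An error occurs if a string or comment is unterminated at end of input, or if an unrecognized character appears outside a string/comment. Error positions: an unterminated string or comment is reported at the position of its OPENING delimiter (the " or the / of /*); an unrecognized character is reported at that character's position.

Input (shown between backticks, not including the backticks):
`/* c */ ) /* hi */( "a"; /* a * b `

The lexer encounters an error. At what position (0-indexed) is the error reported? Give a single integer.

pos=0: enter COMMENT mode (saw '/*')
exit COMMENT mode (now at pos=7)
pos=8: emit RPAREN ')'
pos=10: enter COMMENT mode (saw '/*')
exit COMMENT mode (now at pos=18)
pos=18: emit LPAREN '('
pos=20: enter STRING mode
pos=20: emit STR "a" (now at pos=23)
pos=23: emit SEMI ';'
pos=25: enter COMMENT mode (saw '/*')
pos=25: ERROR — unterminated comment (reached EOF)

Answer: 25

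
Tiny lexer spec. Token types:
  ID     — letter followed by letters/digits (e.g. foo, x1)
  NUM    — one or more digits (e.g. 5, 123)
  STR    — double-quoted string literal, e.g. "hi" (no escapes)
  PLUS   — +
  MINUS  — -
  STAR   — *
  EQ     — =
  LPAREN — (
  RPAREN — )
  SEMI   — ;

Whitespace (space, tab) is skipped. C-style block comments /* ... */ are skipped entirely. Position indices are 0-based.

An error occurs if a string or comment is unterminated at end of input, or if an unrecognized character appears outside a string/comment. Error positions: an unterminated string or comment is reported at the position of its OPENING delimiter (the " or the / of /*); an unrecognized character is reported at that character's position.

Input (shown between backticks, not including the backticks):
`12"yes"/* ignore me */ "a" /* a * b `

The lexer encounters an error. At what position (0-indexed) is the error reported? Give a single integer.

pos=0: emit NUM '12' (now at pos=2)
pos=2: enter STRING mode
pos=2: emit STR "yes" (now at pos=7)
pos=7: enter COMMENT mode (saw '/*')
exit COMMENT mode (now at pos=22)
pos=23: enter STRING mode
pos=23: emit STR "a" (now at pos=26)
pos=27: enter COMMENT mode (saw '/*')
pos=27: ERROR — unterminated comment (reached EOF)

Answer: 27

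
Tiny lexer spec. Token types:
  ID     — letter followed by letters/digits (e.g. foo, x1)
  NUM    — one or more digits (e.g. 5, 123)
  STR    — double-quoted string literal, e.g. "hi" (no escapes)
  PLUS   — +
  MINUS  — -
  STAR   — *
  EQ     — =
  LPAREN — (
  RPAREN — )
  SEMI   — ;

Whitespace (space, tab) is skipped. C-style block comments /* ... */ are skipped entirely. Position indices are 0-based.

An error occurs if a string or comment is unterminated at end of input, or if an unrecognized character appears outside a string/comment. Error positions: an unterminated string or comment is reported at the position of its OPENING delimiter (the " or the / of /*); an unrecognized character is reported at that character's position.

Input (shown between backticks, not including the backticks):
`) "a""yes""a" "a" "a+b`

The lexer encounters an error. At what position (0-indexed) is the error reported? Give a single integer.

Answer: 18

Derivation:
pos=0: emit RPAREN ')'
pos=2: enter STRING mode
pos=2: emit STR "a" (now at pos=5)
pos=5: enter STRING mode
pos=5: emit STR "yes" (now at pos=10)
pos=10: enter STRING mode
pos=10: emit STR "a" (now at pos=13)
pos=14: enter STRING mode
pos=14: emit STR "a" (now at pos=17)
pos=18: enter STRING mode
pos=18: ERROR — unterminated string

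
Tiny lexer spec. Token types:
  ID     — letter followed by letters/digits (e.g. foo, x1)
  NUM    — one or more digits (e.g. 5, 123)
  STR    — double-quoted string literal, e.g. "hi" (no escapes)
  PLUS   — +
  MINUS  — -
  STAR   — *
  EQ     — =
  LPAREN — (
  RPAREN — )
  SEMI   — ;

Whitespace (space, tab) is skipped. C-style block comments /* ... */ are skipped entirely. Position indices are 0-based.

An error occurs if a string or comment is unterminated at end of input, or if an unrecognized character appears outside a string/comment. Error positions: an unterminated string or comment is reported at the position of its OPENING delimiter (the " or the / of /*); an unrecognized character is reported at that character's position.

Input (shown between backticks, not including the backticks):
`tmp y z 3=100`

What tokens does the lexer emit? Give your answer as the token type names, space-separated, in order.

pos=0: emit ID 'tmp' (now at pos=3)
pos=4: emit ID 'y' (now at pos=5)
pos=6: emit ID 'z' (now at pos=7)
pos=8: emit NUM '3' (now at pos=9)
pos=9: emit EQ '='
pos=10: emit NUM '100' (now at pos=13)
DONE. 6 tokens: [ID, ID, ID, NUM, EQ, NUM]

Answer: ID ID ID NUM EQ NUM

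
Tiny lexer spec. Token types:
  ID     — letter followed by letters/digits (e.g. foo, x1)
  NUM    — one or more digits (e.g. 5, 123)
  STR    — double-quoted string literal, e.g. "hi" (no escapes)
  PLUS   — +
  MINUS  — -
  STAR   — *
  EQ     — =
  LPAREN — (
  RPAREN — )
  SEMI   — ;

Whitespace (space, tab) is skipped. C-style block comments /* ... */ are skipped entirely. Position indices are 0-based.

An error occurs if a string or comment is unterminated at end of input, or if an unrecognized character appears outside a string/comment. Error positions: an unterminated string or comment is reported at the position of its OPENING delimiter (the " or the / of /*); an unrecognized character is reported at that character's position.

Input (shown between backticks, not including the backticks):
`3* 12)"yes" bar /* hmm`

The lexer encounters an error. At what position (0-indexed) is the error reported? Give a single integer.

pos=0: emit NUM '3' (now at pos=1)
pos=1: emit STAR '*'
pos=3: emit NUM '12' (now at pos=5)
pos=5: emit RPAREN ')'
pos=6: enter STRING mode
pos=6: emit STR "yes" (now at pos=11)
pos=12: emit ID 'bar' (now at pos=15)
pos=16: enter COMMENT mode (saw '/*')
pos=16: ERROR — unterminated comment (reached EOF)

Answer: 16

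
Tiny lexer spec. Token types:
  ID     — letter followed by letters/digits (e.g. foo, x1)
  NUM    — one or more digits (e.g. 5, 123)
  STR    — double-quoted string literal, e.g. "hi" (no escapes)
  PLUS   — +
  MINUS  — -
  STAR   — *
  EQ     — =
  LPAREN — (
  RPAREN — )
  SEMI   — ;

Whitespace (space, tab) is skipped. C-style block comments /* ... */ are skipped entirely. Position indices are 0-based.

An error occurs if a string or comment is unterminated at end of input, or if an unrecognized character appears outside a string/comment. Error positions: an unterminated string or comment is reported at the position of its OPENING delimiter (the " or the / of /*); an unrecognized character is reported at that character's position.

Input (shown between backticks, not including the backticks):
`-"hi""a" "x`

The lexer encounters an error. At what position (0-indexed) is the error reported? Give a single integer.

Answer: 9

Derivation:
pos=0: emit MINUS '-'
pos=1: enter STRING mode
pos=1: emit STR "hi" (now at pos=5)
pos=5: enter STRING mode
pos=5: emit STR "a" (now at pos=8)
pos=9: enter STRING mode
pos=9: ERROR — unterminated string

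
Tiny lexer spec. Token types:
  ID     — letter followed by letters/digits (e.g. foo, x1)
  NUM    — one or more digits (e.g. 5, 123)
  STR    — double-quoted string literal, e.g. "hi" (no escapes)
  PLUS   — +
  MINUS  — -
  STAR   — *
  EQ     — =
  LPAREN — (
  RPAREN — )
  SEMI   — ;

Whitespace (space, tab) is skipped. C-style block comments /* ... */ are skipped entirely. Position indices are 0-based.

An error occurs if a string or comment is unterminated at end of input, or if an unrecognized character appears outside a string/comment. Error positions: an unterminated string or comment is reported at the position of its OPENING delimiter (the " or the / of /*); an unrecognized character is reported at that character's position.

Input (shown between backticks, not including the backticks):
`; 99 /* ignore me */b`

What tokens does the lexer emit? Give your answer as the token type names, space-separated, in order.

Answer: SEMI NUM ID

Derivation:
pos=0: emit SEMI ';'
pos=2: emit NUM '99' (now at pos=4)
pos=5: enter COMMENT mode (saw '/*')
exit COMMENT mode (now at pos=20)
pos=20: emit ID 'b' (now at pos=21)
DONE. 3 tokens: [SEMI, NUM, ID]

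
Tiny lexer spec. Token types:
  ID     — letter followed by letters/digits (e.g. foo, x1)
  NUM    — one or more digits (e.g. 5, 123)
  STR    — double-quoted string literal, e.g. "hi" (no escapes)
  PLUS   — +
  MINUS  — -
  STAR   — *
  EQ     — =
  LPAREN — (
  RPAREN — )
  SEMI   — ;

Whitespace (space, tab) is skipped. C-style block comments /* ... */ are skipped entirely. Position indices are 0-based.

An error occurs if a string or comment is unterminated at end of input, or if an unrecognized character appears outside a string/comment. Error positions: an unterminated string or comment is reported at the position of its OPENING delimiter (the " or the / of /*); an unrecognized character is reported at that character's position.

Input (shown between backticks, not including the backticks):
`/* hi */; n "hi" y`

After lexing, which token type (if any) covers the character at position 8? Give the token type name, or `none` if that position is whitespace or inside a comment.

pos=0: enter COMMENT mode (saw '/*')
exit COMMENT mode (now at pos=8)
pos=8: emit SEMI ';'
pos=10: emit ID 'n' (now at pos=11)
pos=12: enter STRING mode
pos=12: emit STR "hi" (now at pos=16)
pos=17: emit ID 'y' (now at pos=18)
DONE. 4 tokens: [SEMI, ID, STR, ID]
Position 8: char is ';' -> SEMI

Answer: SEMI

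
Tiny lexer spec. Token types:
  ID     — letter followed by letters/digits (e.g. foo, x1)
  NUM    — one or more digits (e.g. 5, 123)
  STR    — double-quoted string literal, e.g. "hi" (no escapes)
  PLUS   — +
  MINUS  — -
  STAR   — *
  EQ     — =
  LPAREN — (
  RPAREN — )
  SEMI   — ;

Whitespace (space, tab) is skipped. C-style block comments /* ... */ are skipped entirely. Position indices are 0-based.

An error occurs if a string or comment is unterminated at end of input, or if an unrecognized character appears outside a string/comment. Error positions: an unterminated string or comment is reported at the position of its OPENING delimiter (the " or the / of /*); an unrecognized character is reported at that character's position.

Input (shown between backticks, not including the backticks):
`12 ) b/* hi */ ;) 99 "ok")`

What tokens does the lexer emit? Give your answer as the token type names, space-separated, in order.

Answer: NUM RPAREN ID SEMI RPAREN NUM STR RPAREN

Derivation:
pos=0: emit NUM '12' (now at pos=2)
pos=3: emit RPAREN ')'
pos=5: emit ID 'b' (now at pos=6)
pos=6: enter COMMENT mode (saw '/*')
exit COMMENT mode (now at pos=14)
pos=15: emit SEMI ';'
pos=16: emit RPAREN ')'
pos=18: emit NUM '99' (now at pos=20)
pos=21: enter STRING mode
pos=21: emit STR "ok" (now at pos=25)
pos=25: emit RPAREN ')'
DONE. 8 tokens: [NUM, RPAREN, ID, SEMI, RPAREN, NUM, STR, RPAREN]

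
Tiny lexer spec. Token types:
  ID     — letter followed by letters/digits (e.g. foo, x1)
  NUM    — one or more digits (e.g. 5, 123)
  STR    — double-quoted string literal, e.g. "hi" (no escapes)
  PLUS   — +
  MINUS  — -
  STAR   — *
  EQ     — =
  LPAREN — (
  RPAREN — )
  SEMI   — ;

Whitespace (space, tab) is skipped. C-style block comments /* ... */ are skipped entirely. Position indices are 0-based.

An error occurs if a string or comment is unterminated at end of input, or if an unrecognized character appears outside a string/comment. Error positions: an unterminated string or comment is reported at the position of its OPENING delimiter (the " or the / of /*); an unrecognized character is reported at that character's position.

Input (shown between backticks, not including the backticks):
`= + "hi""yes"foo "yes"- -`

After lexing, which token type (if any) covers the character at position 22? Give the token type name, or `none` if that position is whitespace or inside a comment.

pos=0: emit EQ '='
pos=2: emit PLUS '+'
pos=4: enter STRING mode
pos=4: emit STR "hi" (now at pos=8)
pos=8: enter STRING mode
pos=8: emit STR "yes" (now at pos=13)
pos=13: emit ID 'foo' (now at pos=16)
pos=17: enter STRING mode
pos=17: emit STR "yes" (now at pos=22)
pos=22: emit MINUS '-'
pos=24: emit MINUS '-'
DONE. 8 tokens: [EQ, PLUS, STR, STR, ID, STR, MINUS, MINUS]
Position 22: char is '-' -> MINUS

Answer: MINUS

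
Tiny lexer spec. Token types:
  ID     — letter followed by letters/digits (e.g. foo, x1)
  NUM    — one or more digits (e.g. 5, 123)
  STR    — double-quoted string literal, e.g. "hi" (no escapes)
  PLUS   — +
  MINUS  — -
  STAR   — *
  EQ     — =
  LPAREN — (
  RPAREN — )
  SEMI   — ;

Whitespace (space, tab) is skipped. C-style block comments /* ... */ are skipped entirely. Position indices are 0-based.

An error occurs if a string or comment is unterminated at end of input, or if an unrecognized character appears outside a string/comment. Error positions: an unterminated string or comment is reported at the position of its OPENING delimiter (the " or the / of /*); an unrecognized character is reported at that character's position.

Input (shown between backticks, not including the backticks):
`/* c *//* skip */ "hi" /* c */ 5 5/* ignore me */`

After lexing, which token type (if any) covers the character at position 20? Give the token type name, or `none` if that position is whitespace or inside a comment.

Answer: STR

Derivation:
pos=0: enter COMMENT mode (saw '/*')
exit COMMENT mode (now at pos=7)
pos=7: enter COMMENT mode (saw '/*')
exit COMMENT mode (now at pos=17)
pos=18: enter STRING mode
pos=18: emit STR "hi" (now at pos=22)
pos=23: enter COMMENT mode (saw '/*')
exit COMMENT mode (now at pos=30)
pos=31: emit NUM '5' (now at pos=32)
pos=33: emit NUM '5' (now at pos=34)
pos=34: enter COMMENT mode (saw '/*')
exit COMMENT mode (now at pos=49)
DONE. 3 tokens: [STR, NUM, NUM]
Position 20: char is 'i' -> STR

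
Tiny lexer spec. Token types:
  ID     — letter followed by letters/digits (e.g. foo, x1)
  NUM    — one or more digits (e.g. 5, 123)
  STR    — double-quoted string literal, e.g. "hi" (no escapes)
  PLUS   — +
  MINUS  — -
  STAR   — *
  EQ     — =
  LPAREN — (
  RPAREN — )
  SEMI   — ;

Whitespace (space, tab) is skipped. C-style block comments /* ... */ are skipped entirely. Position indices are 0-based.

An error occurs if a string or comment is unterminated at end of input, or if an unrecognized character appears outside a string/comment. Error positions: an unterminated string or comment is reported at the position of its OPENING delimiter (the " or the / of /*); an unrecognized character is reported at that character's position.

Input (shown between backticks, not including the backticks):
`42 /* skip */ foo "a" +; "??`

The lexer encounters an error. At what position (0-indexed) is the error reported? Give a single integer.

pos=0: emit NUM '42' (now at pos=2)
pos=3: enter COMMENT mode (saw '/*')
exit COMMENT mode (now at pos=13)
pos=14: emit ID 'foo' (now at pos=17)
pos=18: enter STRING mode
pos=18: emit STR "a" (now at pos=21)
pos=22: emit PLUS '+'
pos=23: emit SEMI ';'
pos=25: enter STRING mode
pos=25: ERROR — unterminated string

Answer: 25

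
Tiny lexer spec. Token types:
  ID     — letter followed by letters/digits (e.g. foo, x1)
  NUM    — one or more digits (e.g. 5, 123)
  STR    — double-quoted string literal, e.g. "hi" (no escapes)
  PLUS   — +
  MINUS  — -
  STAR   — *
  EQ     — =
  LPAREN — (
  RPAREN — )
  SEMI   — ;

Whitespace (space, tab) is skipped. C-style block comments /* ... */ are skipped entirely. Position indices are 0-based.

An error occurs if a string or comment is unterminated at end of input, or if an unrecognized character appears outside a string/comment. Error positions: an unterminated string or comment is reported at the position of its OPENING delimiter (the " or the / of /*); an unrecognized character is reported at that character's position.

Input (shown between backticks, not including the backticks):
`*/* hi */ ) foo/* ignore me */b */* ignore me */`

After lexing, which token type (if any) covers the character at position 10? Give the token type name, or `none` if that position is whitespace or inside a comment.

pos=0: emit STAR '*'
pos=1: enter COMMENT mode (saw '/*')
exit COMMENT mode (now at pos=9)
pos=10: emit RPAREN ')'
pos=12: emit ID 'foo' (now at pos=15)
pos=15: enter COMMENT mode (saw '/*')
exit COMMENT mode (now at pos=30)
pos=30: emit ID 'b' (now at pos=31)
pos=32: emit STAR '*'
pos=33: enter COMMENT mode (saw '/*')
exit COMMENT mode (now at pos=48)
DONE. 5 tokens: [STAR, RPAREN, ID, ID, STAR]
Position 10: char is ')' -> RPAREN

Answer: RPAREN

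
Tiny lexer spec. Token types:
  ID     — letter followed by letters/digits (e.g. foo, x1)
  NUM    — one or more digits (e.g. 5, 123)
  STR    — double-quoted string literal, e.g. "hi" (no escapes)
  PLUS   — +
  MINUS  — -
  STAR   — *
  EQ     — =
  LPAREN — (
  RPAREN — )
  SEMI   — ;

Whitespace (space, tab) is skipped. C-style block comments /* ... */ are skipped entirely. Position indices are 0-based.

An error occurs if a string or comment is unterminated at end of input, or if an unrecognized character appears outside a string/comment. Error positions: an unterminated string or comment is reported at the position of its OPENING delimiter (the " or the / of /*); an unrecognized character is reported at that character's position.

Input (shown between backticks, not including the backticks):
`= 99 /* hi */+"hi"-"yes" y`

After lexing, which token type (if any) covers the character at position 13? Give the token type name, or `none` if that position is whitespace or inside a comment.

pos=0: emit EQ '='
pos=2: emit NUM '99' (now at pos=4)
pos=5: enter COMMENT mode (saw '/*')
exit COMMENT mode (now at pos=13)
pos=13: emit PLUS '+'
pos=14: enter STRING mode
pos=14: emit STR "hi" (now at pos=18)
pos=18: emit MINUS '-'
pos=19: enter STRING mode
pos=19: emit STR "yes" (now at pos=24)
pos=25: emit ID 'y' (now at pos=26)
DONE. 7 tokens: [EQ, NUM, PLUS, STR, MINUS, STR, ID]
Position 13: char is '+' -> PLUS

Answer: PLUS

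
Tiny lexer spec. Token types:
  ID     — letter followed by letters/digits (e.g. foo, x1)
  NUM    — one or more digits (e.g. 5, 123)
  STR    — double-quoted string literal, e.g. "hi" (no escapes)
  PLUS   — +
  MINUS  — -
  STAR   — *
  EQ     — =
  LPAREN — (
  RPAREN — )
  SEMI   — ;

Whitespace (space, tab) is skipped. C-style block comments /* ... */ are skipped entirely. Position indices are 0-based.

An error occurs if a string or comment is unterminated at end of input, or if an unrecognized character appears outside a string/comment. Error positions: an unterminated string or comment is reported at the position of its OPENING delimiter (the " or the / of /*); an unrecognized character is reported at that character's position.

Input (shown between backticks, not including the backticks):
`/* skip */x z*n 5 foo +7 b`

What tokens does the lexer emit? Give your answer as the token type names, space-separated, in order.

pos=0: enter COMMENT mode (saw '/*')
exit COMMENT mode (now at pos=10)
pos=10: emit ID 'x' (now at pos=11)
pos=12: emit ID 'z' (now at pos=13)
pos=13: emit STAR '*'
pos=14: emit ID 'n' (now at pos=15)
pos=16: emit NUM '5' (now at pos=17)
pos=18: emit ID 'foo' (now at pos=21)
pos=22: emit PLUS '+'
pos=23: emit NUM '7' (now at pos=24)
pos=25: emit ID 'b' (now at pos=26)
DONE. 9 tokens: [ID, ID, STAR, ID, NUM, ID, PLUS, NUM, ID]

Answer: ID ID STAR ID NUM ID PLUS NUM ID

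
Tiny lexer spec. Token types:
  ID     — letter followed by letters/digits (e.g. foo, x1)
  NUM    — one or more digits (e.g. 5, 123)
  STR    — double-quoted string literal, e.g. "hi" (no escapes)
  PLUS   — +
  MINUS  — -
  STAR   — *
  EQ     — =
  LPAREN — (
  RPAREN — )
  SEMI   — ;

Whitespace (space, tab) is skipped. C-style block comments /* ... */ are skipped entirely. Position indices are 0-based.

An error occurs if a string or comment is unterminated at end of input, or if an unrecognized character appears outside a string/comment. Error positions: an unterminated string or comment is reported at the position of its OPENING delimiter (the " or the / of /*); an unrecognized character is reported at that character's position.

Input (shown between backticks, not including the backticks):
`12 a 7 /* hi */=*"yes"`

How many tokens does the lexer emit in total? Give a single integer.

pos=0: emit NUM '12' (now at pos=2)
pos=3: emit ID 'a' (now at pos=4)
pos=5: emit NUM '7' (now at pos=6)
pos=7: enter COMMENT mode (saw '/*')
exit COMMENT mode (now at pos=15)
pos=15: emit EQ '='
pos=16: emit STAR '*'
pos=17: enter STRING mode
pos=17: emit STR "yes" (now at pos=22)
DONE. 6 tokens: [NUM, ID, NUM, EQ, STAR, STR]

Answer: 6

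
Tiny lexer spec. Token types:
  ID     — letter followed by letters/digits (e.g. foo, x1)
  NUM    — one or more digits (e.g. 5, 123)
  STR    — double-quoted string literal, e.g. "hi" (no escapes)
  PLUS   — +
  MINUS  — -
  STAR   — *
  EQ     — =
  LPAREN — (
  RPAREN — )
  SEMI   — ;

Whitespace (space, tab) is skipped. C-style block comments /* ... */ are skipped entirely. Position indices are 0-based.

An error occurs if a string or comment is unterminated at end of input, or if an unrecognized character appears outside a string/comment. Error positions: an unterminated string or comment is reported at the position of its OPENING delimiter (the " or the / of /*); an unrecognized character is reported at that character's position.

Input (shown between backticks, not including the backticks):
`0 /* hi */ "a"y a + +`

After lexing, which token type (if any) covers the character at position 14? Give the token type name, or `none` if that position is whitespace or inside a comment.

pos=0: emit NUM '0' (now at pos=1)
pos=2: enter COMMENT mode (saw '/*')
exit COMMENT mode (now at pos=10)
pos=11: enter STRING mode
pos=11: emit STR "a" (now at pos=14)
pos=14: emit ID 'y' (now at pos=15)
pos=16: emit ID 'a' (now at pos=17)
pos=18: emit PLUS '+'
pos=20: emit PLUS '+'
DONE. 6 tokens: [NUM, STR, ID, ID, PLUS, PLUS]
Position 14: char is 'y' -> ID

Answer: ID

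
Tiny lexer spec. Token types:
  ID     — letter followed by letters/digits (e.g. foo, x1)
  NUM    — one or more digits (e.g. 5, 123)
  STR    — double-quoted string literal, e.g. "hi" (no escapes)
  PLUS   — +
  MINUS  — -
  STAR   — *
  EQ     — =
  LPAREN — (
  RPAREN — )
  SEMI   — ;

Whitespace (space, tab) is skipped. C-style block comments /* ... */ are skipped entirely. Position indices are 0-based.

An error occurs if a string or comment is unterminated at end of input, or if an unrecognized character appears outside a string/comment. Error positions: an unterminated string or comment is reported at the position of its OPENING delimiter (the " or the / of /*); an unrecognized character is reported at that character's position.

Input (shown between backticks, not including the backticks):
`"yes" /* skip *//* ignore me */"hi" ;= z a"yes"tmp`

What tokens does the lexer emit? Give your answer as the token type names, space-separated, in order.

pos=0: enter STRING mode
pos=0: emit STR "yes" (now at pos=5)
pos=6: enter COMMENT mode (saw '/*')
exit COMMENT mode (now at pos=16)
pos=16: enter COMMENT mode (saw '/*')
exit COMMENT mode (now at pos=31)
pos=31: enter STRING mode
pos=31: emit STR "hi" (now at pos=35)
pos=36: emit SEMI ';'
pos=37: emit EQ '='
pos=39: emit ID 'z' (now at pos=40)
pos=41: emit ID 'a' (now at pos=42)
pos=42: enter STRING mode
pos=42: emit STR "yes" (now at pos=47)
pos=47: emit ID 'tmp' (now at pos=50)
DONE. 8 tokens: [STR, STR, SEMI, EQ, ID, ID, STR, ID]

Answer: STR STR SEMI EQ ID ID STR ID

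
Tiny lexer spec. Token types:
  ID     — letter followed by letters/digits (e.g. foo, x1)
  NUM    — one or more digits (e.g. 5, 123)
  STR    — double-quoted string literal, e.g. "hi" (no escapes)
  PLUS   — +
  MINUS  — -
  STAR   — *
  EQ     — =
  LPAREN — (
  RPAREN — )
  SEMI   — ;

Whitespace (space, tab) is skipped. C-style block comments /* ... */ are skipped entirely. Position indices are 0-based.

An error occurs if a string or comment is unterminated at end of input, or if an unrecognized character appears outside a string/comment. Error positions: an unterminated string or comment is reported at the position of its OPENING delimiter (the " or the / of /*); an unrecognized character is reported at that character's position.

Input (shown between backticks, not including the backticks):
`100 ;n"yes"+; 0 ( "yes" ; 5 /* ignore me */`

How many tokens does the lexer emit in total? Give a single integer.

Answer: 11

Derivation:
pos=0: emit NUM '100' (now at pos=3)
pos=4: emit SEMI ';'
pos=5: emit ID 'n' (now at pos=6)
pos=6: enter STRING mode
pos=6: emit STR "yes" (now at pos=11)
pos=11: emit PLUS '+'
pos=12: emit SEMI ';'
pos=14: emit NUM '0' (now at pos=15)
pos=16: emit LPAREN '('
pos=18: enter STRING mode
pos=18: emit STR "yes" (now at pos=23)
pos=24: emit SEMI ';'
pos=26: emit NUM '5' (now at pos=27)
pos=28: enter COMMENT mode (saw '/*')
exit COMMENT mode (now at pos=43)
DONE. 11 tokens: [NUM, SEMI, ID, STR, PLUS, SEMI, NUM, LPAREN, STR, SEMI, NUM]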